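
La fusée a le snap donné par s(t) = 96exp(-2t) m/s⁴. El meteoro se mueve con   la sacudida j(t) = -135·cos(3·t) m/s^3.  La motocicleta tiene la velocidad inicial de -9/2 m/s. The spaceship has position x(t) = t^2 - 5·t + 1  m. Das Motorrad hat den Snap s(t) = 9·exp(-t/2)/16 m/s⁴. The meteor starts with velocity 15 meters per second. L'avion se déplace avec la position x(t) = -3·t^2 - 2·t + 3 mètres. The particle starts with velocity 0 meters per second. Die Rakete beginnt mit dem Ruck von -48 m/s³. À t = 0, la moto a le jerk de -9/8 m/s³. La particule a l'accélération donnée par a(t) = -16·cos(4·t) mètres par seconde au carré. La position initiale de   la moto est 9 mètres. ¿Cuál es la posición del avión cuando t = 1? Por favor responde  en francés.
Nous avons la position x(t) = -3·t^2 - 2·t + 3. En substituant t = 1: x(1) = -2.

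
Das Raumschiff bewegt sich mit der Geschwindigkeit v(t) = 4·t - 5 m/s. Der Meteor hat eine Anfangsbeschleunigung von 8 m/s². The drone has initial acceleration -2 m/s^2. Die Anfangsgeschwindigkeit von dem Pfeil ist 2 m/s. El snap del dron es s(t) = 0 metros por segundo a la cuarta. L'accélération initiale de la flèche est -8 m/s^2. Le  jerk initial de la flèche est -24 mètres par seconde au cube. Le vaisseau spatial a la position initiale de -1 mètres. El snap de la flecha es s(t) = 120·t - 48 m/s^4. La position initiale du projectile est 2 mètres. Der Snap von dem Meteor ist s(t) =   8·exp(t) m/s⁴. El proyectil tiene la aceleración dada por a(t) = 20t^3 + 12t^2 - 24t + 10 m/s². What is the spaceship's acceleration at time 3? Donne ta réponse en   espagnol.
Para resolver esto, necesitamos tomar 1 derivada de nuestra ecuación de la velocidad v(t) = 4·t - 5. La derivada de la velocidad da la aceleración: a(t) = 4. De la ecuación de la aceleración a(t) = 4, sustituimos t = 3 para obtener a = 4.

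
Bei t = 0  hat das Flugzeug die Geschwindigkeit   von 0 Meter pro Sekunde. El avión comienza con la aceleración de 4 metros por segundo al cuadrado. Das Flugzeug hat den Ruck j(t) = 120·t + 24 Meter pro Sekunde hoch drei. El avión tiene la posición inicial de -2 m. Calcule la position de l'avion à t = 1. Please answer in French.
Nous devons intégrer notre équation du jerk j(t) = 120·t + 24 3 fois. En intégrant le jerk et en utilisant la condition initiale a(0) = 4, nous obtenons a(t) = 60·t^2 + 24·t + 4. En intégrant l'accélération et en utilisant la condition initiale v(0) = 0, nous obtenons v(t) = 4·t·(5·t^2 + 3·t + 1). La primitive de la vitesse, avec x(0) = -2, donne la position: x(t) = 5·t^4 + 4·t^3 + 2·t^2 - 2. En utilisant x(t) = 5·t^4 + 4·t^3 + 2·t^2 - 2 et en substituant t = 1, nous trouvons x = 9.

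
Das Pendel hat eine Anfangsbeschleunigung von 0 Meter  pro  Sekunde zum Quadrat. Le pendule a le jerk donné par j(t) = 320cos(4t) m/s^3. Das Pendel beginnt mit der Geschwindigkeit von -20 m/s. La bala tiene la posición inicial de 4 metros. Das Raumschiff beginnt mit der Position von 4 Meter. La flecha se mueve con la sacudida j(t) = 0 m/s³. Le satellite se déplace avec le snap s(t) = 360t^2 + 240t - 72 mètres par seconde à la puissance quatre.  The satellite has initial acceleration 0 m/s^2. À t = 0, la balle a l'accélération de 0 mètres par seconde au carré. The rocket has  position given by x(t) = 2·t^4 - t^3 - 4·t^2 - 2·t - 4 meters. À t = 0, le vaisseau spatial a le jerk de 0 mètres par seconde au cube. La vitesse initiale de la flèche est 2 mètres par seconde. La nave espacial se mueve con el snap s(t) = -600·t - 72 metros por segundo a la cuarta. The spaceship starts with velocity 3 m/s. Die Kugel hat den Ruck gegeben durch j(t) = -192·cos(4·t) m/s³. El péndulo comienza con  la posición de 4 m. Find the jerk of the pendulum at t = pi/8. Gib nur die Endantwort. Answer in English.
At t = pi/8, j = 0.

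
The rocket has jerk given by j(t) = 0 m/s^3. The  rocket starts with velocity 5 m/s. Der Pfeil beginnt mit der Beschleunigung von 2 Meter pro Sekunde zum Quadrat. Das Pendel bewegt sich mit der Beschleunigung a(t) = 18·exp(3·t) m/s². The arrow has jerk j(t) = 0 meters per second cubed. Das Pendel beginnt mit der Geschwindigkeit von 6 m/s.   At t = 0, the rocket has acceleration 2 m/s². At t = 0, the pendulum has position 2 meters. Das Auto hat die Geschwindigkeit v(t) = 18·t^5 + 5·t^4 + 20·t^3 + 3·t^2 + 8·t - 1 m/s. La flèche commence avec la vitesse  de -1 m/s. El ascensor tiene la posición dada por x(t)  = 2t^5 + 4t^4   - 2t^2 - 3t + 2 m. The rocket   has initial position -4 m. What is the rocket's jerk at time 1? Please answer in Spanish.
Usando j(t) = 0 y sustituyendo t = 1, encontramos j = 0.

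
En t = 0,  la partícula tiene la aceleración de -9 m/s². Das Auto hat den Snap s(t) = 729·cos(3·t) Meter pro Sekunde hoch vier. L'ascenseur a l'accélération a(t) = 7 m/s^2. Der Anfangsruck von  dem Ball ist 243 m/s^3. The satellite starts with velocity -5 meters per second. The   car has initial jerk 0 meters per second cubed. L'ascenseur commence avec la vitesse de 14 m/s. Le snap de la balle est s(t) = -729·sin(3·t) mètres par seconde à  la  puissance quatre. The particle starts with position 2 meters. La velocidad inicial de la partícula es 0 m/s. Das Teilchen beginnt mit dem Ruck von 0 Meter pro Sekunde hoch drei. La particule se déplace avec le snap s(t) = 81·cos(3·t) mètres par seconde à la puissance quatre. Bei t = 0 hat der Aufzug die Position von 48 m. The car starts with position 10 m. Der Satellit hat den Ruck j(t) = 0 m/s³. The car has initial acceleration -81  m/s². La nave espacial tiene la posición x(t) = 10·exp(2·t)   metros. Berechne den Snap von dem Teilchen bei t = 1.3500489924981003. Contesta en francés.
Nous avons le snap s(t) = 81·cos(3·t). En substituant t = 1.3500489924981003: s(1.3500489924981003) = -49.8058044277887.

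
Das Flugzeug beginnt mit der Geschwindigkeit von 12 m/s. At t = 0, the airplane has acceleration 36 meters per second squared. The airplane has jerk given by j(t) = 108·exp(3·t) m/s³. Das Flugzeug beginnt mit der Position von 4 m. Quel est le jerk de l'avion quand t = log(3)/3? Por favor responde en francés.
De l'équation du jerk j(t) = 108·exp(3·t), nous substituons t = log(3)/3 pour obtenir j = 324.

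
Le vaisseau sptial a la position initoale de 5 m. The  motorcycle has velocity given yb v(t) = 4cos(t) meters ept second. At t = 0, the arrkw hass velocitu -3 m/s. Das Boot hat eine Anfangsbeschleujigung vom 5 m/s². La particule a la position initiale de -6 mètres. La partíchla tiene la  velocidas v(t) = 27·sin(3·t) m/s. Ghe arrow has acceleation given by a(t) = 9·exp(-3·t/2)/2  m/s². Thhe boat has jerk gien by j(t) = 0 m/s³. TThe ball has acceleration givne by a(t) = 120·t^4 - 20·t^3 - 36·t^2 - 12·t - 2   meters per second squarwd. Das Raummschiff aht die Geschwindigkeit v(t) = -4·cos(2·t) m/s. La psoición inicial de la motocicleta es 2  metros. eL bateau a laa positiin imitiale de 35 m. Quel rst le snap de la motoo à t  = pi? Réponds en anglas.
We must differentiate our velocity equation v(t) = 4·cos(t) 3 times. Differentiating velocity, we get acceleration: a(t) = -4·sin(t). Taking d/dt of a(t), we find j(t) = -4·cos(t). Differentiating jerk, we get snap: s(t) = 4·sin(t). From the given snap equation s(t) = 4·sin(t), we substitute t = pi to get s = 0.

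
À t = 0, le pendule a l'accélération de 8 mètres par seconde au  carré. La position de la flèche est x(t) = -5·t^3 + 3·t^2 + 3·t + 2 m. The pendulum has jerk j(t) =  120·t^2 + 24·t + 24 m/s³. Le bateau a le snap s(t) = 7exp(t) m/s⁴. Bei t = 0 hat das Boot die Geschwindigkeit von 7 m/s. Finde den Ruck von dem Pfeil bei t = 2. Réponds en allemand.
Wir müssen unsere Gleichung für die Position x(t) = -5·t^3 + 3·t^2 + 3·t + 2 3-mal ableiten. Durch Ableiten von der Position erhalten wir die Geschwindigkeit: v(t) = -15·t^2 + 6·t + 3. Die Ableitung von der Geschwindigkeit ergibt die Beschleunigung: a(t) = 6 - 30·t. Die Ableitung von der Beschleunigung ergibt den Ruck: j(t) = -30. Aus der Gleichung für den Ruck j(t) = -30, setzen wir t = 2 ein und erhalten j = -30.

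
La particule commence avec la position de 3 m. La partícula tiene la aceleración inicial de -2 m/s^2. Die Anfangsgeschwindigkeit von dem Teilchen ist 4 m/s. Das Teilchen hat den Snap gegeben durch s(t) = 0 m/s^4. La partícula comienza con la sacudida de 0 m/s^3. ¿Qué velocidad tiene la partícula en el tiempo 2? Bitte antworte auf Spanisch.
Partiendo del snap s(t) = 0, tomamos 3 antiderivadas. Tomando ∫s(t)dt y aplicando j(0) = 0, encontramos j(t) = 0. La antiderivada de la sacudida es la aceleración. Usando a(0) = -2, obtenemos a(t) = -2. La antiderivada de la aceleración es la velocidad. Usando v(0) = 4, obtenemos v(t) = 4 - 2·t. Tenemos la velocidad v(t) = 4 - 2·t. Sustituyendo t = 2: v(2) = 0.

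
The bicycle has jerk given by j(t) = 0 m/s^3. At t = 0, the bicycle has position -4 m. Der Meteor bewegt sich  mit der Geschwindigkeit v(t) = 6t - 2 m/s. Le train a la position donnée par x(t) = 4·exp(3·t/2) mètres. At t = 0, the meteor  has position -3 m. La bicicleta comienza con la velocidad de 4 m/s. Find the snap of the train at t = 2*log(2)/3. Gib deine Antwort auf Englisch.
To solve this, we need to take 4 derivatives of our position equation x(t) = 4·exp(3·t/2). Differentiating position, we get velocity: v(t) = 6·exp(3·t/2). Taking d/dt of v(t), we find a(t) = 9·exp(3·t/2). Taking d/dt of a(t), we find j(t) = 27·exp(3·t/2)/2. Taking d/dt of j(t), we find s(t) = 81·exp(3·t/2)/4. We have snap s(t) = 81·exp(3·t/2)/4. Substituting t = 2*log(2)/3: s(2*log(2)/3) = 81/2.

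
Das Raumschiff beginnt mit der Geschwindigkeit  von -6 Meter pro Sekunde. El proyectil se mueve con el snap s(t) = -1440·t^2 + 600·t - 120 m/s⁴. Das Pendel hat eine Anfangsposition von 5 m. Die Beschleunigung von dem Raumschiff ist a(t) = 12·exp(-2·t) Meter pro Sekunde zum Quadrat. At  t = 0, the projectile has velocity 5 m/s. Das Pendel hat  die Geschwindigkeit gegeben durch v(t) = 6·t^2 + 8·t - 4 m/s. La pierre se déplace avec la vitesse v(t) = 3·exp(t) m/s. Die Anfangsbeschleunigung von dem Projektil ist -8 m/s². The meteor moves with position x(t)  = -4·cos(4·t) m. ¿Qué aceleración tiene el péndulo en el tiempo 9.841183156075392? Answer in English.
We must differentiate our velocity equation v(t) = 6·t^2 + 8·t - 4 1 time. Taking d/dt of v(t), we find a(t) = 12·t + 8. We have acceleration a(t) = 12·t + 8. Substituting t = 9.841183156075392: a(9.841183156075392) = 126.094197872905.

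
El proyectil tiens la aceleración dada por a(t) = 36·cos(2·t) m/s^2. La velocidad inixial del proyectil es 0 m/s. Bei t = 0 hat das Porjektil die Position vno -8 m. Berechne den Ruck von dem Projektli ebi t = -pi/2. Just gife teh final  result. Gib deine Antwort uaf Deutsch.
Bei t = -pi/2, j = 0.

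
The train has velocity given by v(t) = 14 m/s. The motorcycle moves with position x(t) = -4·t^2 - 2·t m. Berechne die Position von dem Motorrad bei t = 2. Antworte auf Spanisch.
Usando x(t) = -4·t^2 - 2·t y sustituyendo t = 2, encontramos x = -20.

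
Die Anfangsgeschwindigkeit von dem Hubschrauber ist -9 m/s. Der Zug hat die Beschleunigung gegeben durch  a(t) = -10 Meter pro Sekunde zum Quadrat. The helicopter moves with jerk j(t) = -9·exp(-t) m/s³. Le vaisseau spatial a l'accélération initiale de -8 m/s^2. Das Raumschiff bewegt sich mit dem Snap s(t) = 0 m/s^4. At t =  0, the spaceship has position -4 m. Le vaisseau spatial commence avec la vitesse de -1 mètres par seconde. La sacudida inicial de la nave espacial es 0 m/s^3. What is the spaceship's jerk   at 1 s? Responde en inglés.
We need to integrate our snap equation s(t) = 0 1 time. The integral of snap is jerk. Using j(0) = 0, we get j(t) = 0. We have jerk j(t) = 0. Substituting t = 1: j(1) = 0.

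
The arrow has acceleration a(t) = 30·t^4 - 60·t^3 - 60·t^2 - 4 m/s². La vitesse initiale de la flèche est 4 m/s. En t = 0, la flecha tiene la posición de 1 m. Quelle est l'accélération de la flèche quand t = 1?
De l'équation de l'accélération a(t) = 30·t^4 - 60·t^3 - 60·t^2 - 4, nous substituons t = 1 pour obtenir a = -94.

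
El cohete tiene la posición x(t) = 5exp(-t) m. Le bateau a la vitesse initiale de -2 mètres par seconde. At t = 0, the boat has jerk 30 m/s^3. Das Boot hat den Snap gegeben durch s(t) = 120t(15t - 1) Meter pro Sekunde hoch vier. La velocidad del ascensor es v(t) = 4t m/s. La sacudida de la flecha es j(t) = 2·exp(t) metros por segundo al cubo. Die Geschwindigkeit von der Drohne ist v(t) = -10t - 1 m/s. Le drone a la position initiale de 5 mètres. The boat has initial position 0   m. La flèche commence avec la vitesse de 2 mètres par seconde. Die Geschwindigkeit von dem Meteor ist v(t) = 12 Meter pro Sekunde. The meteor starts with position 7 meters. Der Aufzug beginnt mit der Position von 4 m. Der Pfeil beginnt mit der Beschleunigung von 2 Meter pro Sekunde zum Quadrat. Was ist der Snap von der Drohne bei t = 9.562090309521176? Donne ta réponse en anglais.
Starting from velocity v(t) = -10·t - 1, we take 3 derivatives. Differentiating velocity, we get acceleration: a(t) = -10. Differentiating acceleration, we get jerk: j(t) = 0. The derivative of jerk gives snap: s(t) = 0. From the given snap equation s(t) = 0, we substitute t = 9.562090309521176 to get s = 0.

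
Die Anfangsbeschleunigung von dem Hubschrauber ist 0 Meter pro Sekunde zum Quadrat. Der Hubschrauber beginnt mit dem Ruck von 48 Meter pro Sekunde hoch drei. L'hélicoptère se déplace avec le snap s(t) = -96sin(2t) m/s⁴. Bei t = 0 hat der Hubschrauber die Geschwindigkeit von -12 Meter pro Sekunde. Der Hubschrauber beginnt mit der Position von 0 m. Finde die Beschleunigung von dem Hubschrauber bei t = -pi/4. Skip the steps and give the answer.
Bei t = -pi/4, a = -24.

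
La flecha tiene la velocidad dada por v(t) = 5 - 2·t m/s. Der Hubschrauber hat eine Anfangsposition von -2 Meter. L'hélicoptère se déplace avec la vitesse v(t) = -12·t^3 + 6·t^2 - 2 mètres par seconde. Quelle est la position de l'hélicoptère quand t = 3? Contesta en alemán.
Wir müssen das Integral unserer Gleichung für die Geschwindigkeit v(t) = -12·t^3 + 6·t^2 - 2 1-mal finden. Mit ∫v(t)dt und Anwendung von x(0) = -2, finden wir x(t) = -3·t^4 + 2·t^3 - 2·t - 2. Aus der Gleichung für die Position x(t) = -3·t^4 + 2·t^3 - 2·t - 2, setzen wir t = 3 ein und erhalten x = -197.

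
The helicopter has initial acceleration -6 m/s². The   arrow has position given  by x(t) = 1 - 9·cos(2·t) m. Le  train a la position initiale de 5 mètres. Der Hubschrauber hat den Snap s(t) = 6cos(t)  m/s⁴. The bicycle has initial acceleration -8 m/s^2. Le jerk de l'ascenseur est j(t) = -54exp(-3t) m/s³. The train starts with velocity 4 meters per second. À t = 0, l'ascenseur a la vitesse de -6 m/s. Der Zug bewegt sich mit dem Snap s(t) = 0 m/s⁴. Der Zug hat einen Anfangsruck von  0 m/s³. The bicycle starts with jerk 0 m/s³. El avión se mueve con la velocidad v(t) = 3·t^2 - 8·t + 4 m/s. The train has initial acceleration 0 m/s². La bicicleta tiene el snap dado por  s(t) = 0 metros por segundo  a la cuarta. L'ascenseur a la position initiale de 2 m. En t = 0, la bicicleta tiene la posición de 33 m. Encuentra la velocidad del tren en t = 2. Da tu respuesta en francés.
En partant du snap s(t) = 0, nous prenons 3 primitives. La primitive du snap, avec j(0) = 0, donne le jerk: j(t) = 0. En intégrant le jerk et en utilisant la condition initiale a(0) = 0, nous obtenons a(t) = 0. En prenant ∫a(t)dt et en appliquant v(0) = 4, nous trouvons v(t) = 4. En utilisant v(t) = 4 et en substituant t = 2, nous trouvons v = 4.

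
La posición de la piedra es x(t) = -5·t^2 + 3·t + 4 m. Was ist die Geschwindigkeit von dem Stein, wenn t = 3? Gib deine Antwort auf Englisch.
To solve this, we need to take 1 derivative of our position equation x(t) = -5·t^2 + 3·t + 4. Differentiating position, we get velocity: v(t) = 3 - 10·t. Using v(t) = 3 - 10·t and substituting t = 3, we find v = -27.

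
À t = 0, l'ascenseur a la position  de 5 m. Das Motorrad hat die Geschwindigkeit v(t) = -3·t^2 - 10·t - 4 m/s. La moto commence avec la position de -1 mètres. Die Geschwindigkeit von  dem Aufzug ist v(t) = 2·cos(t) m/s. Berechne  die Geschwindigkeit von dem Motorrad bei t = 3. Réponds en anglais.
From the given velocity equation v(t) = -3·t^2 - 10·t - 4, we substitute t = 3 to get v = -61.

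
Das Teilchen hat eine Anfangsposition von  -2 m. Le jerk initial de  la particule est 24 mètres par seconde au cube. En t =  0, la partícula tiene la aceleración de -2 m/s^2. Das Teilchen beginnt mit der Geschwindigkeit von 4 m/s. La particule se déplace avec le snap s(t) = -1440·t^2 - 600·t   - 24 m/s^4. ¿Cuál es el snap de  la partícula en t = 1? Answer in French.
De l'équation du snap s(t) = -1440·t^2 - 600·t - 24, nous substituons t = 1 pour obtenir s = -2064.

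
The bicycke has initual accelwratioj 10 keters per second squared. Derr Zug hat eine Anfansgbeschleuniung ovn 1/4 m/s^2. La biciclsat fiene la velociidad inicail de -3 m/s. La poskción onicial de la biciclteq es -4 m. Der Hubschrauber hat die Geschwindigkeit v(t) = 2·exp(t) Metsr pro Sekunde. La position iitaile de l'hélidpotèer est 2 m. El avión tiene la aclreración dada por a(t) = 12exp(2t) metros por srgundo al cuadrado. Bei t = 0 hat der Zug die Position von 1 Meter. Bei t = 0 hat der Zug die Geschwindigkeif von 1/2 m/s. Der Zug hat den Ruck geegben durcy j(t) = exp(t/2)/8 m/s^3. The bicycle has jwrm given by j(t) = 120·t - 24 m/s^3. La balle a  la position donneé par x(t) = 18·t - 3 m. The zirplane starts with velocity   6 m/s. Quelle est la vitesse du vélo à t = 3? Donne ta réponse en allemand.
Ausgehend von dem Ruck j(t) = 120·t - 24, nehmen wir 2 Stammfunktionen. Durch Integration von dem Ruck und Verwendung der Anfangsbedingung a(0) = 10, erhalten wir a(t) = 60·t^2 - 24·t + 10. Durch Integration von der Beschleunigung und Verwendung der Anfangsbedingung v(0) = -3, erhalten wir v(t) = 20·t^3 - 12·t^2 + 10·t - 3. Aus der Gleichung für die Geschwindigkeit v(t) = 20·t^3 - 12·t^2 + 10·t - 3, setzen wir t = 3 ein und erhalten v = 459.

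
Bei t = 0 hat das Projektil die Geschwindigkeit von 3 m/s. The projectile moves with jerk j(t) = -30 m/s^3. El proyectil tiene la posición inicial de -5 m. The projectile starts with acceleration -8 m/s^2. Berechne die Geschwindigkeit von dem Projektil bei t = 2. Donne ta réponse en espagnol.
Debemos encontrar la antiderivada de nuestra ecuación de la sacudida j(t) = -30 2 veces. Tomando ∫j(t)dt y aplicando a(0) = -8, encontramos a(t) = -30·t - 8. La integral de la aceleración es la velocidad. Usando v(0) = 3, obtenemos v(t) = -15·t^2 - 8·t + 3. De la ecuación de la velocidad v(t) = -15·t^2 - 8·t + 3, sustituimos t = 2 para obtener v = -73.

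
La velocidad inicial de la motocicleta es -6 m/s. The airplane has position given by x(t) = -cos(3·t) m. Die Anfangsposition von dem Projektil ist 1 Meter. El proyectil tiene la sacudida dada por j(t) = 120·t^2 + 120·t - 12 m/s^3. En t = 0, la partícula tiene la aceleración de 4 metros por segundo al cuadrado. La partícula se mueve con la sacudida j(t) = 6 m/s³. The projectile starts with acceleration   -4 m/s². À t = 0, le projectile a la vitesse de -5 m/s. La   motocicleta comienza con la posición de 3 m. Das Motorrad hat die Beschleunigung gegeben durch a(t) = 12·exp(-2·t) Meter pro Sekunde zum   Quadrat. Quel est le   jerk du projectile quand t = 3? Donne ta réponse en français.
En utilisant j(t) = 120·t^2 + 120·t - 12 et en substituant t = 3, nous trouvons j = 1428.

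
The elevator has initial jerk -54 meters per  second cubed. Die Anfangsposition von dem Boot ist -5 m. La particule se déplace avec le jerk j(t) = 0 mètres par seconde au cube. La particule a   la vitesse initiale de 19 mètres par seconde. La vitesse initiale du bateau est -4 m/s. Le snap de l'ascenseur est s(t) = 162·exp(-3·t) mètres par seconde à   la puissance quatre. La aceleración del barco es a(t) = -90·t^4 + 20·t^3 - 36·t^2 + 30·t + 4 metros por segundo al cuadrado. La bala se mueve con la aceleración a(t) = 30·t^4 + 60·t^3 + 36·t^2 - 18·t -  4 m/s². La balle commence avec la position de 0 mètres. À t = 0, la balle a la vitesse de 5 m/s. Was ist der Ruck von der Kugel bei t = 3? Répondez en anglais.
We must differentiate our acceleration equation a(t) = 30·t^4 + 60·t^3 + 36·t^2 - 18·t - 4 1 time. The derivative of acceleration gives jerk: j(t) = 120·t^3 + 180·t^2 + 72·t - 18. We have jerk j(t) = 120·t^3 + 180·t^2 + 72·t - 18. Substituting t = 3: j(3) = 5058.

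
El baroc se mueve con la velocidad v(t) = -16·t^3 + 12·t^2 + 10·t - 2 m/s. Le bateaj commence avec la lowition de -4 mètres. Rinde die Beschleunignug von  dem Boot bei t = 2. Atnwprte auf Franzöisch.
Pour résoudre ceci, nous devons prendre 1 dérivée de notre équation de la vitesse v(t) = -16·t^3 + 12·t^2 + 10·t - 2. En prenant d/dt de v(t), nous trouvons a(t) = -48·t^2 + 24·t + 10. De l'équation de l'accélération a(t) = -48·t^2 + 24·t + 10, nous substituons t = 2 pour obtenir a = -134.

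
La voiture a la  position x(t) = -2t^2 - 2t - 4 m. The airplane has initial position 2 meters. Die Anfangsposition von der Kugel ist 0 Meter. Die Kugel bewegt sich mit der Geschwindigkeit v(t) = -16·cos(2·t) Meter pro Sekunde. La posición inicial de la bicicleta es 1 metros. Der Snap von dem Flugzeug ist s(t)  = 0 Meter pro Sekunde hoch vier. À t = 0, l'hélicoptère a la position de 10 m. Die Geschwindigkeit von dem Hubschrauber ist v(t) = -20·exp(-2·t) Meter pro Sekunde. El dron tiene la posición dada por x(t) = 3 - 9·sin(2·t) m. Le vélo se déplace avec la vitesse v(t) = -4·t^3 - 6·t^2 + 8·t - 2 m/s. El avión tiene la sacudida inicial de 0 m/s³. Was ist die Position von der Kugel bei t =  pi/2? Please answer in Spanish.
Necesitamos integrar nuestra ecuación de la velocidad v(t) = -16·cos(2·t) 1 vez. La antiderivada de la velocidad, con x(0) = 0, da la posición: x(t) = -8·sin(2·t). De la ecuación de la posición x(t) = -8·sin(2·t), sustituimos t = pi/2 para obtener x = 0.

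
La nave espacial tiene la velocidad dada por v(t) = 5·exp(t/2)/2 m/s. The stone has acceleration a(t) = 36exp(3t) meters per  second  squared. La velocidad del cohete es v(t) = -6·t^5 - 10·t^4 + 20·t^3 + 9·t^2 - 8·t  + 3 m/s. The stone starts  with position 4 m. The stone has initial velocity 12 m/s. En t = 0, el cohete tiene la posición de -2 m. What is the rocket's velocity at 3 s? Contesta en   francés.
Nous avons la vitesse v(t) = -6·t^5 - 10·t^4 + 20·t^3 + 9·t^2 - 8·t + 3. En substituant t = 3: v(3) = -1668.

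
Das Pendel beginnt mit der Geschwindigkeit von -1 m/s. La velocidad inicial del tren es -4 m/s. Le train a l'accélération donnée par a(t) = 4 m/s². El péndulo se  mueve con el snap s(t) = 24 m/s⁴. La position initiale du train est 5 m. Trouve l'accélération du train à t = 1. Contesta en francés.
En utilisant a(t) = 4 et en substituant t = 1, nous trouvons a = 4.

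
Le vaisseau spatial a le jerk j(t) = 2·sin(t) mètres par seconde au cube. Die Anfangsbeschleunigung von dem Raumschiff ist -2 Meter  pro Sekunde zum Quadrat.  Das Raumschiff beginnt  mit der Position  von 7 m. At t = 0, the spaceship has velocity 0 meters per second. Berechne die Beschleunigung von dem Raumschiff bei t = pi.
Ausgehend von dem Ruck j(t) = 2·sin(t), nehmen wir 1 Integral. Durch Integration von dem Ruck und Verwendung der Anfangsbedingung a(0) = -2, erhalten wir a(t) = -2·cos(t). Mit a(t) = -2·cos(t) und Einsetzen von t = pi, finden wir a = 2.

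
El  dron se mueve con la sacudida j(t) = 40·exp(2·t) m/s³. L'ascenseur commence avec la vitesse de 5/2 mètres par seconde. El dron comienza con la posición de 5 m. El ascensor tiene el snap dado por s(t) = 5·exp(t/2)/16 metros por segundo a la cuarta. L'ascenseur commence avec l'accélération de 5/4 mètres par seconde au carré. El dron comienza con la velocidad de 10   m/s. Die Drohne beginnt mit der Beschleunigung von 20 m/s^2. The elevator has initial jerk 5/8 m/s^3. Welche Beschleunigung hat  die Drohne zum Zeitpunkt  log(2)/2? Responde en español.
Para resolver esto, necesitamos tomar 1 integral de nuestra ecuación de la sacudida j(t) = 40·exp(2·t). La antiderivada de la sacudida, con a(0) = 20, da la aceleración: a(t) = 20·exp(2·t). Tenemos la aceleración a(t) = 20·exp(2·t). Sustituyendo t = log(2)/2: a(log(2)/2) = 40.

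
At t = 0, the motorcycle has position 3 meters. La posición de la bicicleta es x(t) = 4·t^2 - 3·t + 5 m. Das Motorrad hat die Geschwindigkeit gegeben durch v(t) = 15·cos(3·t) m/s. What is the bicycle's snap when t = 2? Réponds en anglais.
We must differentiate our position equation x(t) = 4·t^2 - 3·t + 5 4 times. Taking d/dt of x(t), we find v(t) = 8·t - 3. Differentiating velocity, we get acceleration: a(t) = 8. Taking d/dt of a(t), we find j(t) = 0. Taking d/dt of j(t), we find s(t) = 0. Using s(t) = 0 and substituting t = 2, we find s = 0.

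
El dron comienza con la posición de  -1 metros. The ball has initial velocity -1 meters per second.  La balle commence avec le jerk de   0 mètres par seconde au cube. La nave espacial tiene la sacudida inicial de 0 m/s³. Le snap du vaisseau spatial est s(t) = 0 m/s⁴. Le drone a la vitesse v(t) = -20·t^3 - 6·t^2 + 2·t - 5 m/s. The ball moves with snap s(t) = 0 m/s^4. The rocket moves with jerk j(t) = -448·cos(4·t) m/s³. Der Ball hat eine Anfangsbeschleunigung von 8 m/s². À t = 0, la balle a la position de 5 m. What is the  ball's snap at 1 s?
From the given snap equation s(t) = 0, we substitute t = 1 to get s = 0.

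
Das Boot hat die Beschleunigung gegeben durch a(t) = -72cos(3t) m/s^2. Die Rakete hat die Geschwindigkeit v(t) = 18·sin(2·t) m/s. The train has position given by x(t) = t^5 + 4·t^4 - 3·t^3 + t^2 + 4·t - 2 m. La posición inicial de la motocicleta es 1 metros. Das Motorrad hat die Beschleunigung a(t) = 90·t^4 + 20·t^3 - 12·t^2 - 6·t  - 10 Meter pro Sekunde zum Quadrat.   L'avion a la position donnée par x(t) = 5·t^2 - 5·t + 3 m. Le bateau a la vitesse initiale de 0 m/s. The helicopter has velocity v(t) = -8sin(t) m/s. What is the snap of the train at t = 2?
To solve this, we need to take 4 derivatives of our position equation x(t) = t^5 + 4·t^4 - 3·t^3 + t^2 + 4·t - 2. Taking d/dt of x(t), we find v(t) = 5·t^4 + 16·t^3 - 9·t^2 + 2·t + 4. Differentiating velocity, we get acceleration: a(t) = 20·t^3 + 48·t^2 - 18·t + 2. Differentiating acceleration, we get jerk: j(t) = 60·t^2 + 96·t - 18. Differentiating jerk, we get snap: s(t) = 120·t + 96. From the given snap equation s(t) = 120·t + 96, we substitute t = 2 to get s = 336.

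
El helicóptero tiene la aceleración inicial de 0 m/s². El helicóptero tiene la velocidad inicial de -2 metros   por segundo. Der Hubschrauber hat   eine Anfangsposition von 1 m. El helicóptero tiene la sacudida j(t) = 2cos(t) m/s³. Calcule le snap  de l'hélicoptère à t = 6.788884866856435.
En partant du jerk j(t) = 2·cos(t), nous prenons 1 dérivée. En dérivant le jerk, nous obtenons le snap: s(t) = -2·sin(t). Nous avons le snap s(t) = -2·sin(t). En substituant t = 6.788884866856435: s(6.788884866856435) = -0.968839117325593.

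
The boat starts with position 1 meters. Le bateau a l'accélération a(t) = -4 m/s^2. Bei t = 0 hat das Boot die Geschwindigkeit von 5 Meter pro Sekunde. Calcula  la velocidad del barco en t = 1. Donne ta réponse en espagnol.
Para resolver esto, necesitamos tomar 1 antiderivada de nuestra ecuación de la aceleración a(t) = -4. Integrando la aceleración y usando la condición inicial v(0) = 5, obtenemos v(t) = 5 - 4·t. Tenemos la velocidad v(t) = 5 - 4·t. Sustituyendo t = 1: v(1) = 1.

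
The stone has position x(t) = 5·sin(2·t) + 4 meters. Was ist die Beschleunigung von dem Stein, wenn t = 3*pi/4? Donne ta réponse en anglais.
We must differentiate our position equation x(t) = 5·sin(2·t) + 4 2 times. Taking d/dt of x(t), we find v(t) = 10·cos(2·t). Differentiating velocity, we get acceleration: a(t) = -20·sin(2·t). From the given acceleration equation a(t) = -20·sin(2·t), we substitute t = 3*pi/4 to get a = 20.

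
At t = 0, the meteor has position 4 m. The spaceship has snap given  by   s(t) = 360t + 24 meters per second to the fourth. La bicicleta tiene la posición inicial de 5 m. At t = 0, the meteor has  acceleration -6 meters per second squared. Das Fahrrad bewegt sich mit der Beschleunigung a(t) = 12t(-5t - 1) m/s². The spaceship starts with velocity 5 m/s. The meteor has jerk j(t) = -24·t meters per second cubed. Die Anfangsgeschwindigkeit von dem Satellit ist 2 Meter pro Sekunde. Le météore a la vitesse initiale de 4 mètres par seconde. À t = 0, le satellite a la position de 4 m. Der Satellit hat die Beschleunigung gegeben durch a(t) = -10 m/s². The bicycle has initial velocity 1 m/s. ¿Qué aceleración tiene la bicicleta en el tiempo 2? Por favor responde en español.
Usando a(t) = 12·t·(-5·t - 1) y sustituyendo t = 2, encontramos a = -264.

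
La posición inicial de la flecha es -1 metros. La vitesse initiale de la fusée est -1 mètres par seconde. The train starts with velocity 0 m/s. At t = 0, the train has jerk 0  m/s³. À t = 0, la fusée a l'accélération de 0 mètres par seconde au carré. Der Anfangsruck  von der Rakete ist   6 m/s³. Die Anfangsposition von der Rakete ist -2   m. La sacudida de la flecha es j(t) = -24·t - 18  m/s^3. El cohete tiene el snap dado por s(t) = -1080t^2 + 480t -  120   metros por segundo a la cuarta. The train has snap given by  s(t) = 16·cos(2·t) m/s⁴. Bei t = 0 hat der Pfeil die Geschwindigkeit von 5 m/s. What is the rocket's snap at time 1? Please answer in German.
Aus der Gleichung für den Snap s(t) = -1080·t^2 + 480·t - 120, setzen wir t = 1 ein und erhalten s = -720.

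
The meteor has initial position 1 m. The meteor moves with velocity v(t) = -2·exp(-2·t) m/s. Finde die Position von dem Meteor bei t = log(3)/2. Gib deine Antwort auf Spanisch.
Necesitamos integrar nuestra ecuación de la velocidad v(t) = -2·exp(-2·t) 1 vez. La antiderivada de la velocidad es la posición. Usando x(0) = 1, obtenemos x(t) = exp(-2·t). Tenemos la posición x(t) = exp(-2·t). Sustituyendo t = log(3)/2: x(log(3)/2) = 1/3.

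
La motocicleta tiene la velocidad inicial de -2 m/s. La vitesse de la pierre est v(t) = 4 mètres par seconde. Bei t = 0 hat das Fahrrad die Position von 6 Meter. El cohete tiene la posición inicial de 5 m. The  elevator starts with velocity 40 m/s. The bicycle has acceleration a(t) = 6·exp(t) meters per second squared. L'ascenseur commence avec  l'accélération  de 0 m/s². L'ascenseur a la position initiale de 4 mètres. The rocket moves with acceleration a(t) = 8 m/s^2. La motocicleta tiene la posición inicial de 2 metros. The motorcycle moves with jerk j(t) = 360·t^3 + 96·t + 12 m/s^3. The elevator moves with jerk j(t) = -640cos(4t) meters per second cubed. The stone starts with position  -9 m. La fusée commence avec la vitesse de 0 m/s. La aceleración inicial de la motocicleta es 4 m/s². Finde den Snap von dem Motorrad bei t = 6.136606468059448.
Wir müssen unsere Gleichung für den Ruck j(t) = 360·t^3 + 96·t + 12 1-mal ableiten. Mit d/dt von j(t) finden wir s(t) = 1080·t^2 + 96. Wir haben den Snap s(t) = 1080·t^2 + 96. Durch Einsetzen von t = 6.136606468059448: s(6.136606468059448) = 40766.5740593354.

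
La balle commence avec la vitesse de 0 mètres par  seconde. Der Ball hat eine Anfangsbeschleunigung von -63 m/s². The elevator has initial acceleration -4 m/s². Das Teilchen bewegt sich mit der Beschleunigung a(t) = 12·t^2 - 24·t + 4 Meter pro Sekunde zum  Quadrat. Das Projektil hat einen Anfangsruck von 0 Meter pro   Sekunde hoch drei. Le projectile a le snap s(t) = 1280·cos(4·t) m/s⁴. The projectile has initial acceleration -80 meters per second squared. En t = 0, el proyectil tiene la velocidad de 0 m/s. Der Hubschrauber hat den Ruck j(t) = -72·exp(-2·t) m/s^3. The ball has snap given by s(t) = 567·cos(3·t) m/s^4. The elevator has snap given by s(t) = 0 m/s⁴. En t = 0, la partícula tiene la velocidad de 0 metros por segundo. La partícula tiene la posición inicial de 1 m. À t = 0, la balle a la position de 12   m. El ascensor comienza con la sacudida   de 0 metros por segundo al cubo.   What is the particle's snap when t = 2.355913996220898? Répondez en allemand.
Um dies zu lösen, müssen wir 2 Ableitungen unserer Gleichung für die Beschleunigung a(t) = 12·t^2 - 24·t + 4 nehmen. Durch Ableiten von der Beschleunigung erhalten wir den Ruck: j(t) = 24·t - 24. Mit d/dt von j(t) finden wir s(t) = 24. Mit s(t) = 24 und Einsetzen von t = 2.355913996220898, finden wir s = 24.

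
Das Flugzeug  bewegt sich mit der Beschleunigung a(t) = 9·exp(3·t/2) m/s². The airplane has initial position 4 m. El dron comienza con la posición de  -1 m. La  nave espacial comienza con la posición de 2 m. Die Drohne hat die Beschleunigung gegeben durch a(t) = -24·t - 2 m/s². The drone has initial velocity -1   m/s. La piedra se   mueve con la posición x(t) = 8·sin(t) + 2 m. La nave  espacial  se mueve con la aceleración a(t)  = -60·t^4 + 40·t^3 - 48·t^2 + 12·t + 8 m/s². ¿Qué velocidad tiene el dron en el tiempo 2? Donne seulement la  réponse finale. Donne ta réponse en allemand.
v(2) = -53.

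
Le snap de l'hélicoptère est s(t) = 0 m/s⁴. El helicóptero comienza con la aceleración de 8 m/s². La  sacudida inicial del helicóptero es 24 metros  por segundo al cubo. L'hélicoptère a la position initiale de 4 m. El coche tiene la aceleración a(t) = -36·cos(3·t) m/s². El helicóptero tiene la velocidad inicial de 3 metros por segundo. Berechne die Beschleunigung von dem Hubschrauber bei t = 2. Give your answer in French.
Pour résoudre ceci, nous devons prendre 2 primitives de notre équation du snap s(t) = 0. La primitive du snap, avec j(0) = 24, donne le jerk: j(t) = 24. L'intégrale du jerk, avec a(0) = 8, donne l'accélération: a(t) = 24·t + 8. Nous avons l'accélération a(t) = 24·t + 8. En substituant t = 2: a(2) = 56.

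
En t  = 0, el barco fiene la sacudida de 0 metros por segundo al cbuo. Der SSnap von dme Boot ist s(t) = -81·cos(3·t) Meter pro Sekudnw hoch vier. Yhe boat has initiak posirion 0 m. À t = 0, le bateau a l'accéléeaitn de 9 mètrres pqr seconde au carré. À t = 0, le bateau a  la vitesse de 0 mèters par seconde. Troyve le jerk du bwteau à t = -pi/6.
Pour résoudre ceci, nous devons prendre 1 primitive de notre équation du snap s(t) = -81·cos(3·t). La primitive du snap, avec j(0) = 0, donne le jerk: j(t) = -27·sin(3·t). En utilisant j(t) = -27·sin(3·t) et en substituant t = -pi/6, nous trouvons j = 27.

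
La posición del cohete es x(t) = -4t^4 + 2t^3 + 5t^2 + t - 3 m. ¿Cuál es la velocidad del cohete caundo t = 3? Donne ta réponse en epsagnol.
Para resolver esto, necesitamos tomar 1 derivada de nuestra ecuación de la posición x(t) = -4·t^4 + 2·t^3 + 5·t^2 + t - 3. Tomando d/dt de x(t), encontramos v(t) = -16·t^3 + 6·t^2 + 10·t + 1. Usando v(t) = -16·t^3 + 6·t^2 + 10·t + 1 y sustituyendo t = 3, encontramos v = -347.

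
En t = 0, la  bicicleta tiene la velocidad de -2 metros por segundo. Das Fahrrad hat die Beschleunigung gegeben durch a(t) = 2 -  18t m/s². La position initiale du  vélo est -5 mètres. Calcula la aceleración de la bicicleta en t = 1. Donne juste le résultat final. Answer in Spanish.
La aceleración en t = 1 es a = -16.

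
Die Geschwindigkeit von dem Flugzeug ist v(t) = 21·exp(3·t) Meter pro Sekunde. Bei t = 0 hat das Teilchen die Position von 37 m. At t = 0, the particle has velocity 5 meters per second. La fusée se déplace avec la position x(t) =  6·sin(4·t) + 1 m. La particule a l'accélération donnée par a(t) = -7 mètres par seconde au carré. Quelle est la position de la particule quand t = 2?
Pour résoudre ceci, nous devons prendre 2 primitives de notre équation de l'accélération a(t) = -7. En intégrant l'accélération et en utilisant la condition initiale v(0) = 5, nous obtenons v(t) = 5 - 7·t. La primitive de la vitesse, avec x(0) = 37, donne la position: x(t) = -7·t^2/2 + 5·t + 37. De l'équation de la position x(t) = -7·t^2/2 + 5·t + 37, nous substituons t = 2 pour obtenir x = 33.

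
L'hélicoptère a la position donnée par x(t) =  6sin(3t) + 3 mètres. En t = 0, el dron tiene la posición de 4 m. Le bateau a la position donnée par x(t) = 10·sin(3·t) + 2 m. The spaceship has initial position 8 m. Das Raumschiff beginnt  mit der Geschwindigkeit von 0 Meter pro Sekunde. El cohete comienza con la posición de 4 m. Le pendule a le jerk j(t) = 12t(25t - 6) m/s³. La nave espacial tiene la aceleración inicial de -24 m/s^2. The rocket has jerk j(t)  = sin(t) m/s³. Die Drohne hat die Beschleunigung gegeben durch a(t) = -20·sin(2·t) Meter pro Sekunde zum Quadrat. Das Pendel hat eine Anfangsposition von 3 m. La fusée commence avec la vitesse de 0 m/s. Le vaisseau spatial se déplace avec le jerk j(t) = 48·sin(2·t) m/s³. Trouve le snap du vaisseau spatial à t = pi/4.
Pour résoudre ceci, nous devons prendre 1 dérivée de notre équation du jerk j(t) = 48·sin(2·t). En prenant d/dt de j(t), nous trouvons s(t) = 96·cos(2·t). De l'équation du snap s(t) = 96·cos(2·t), nous substituons t = pi/4 pour obtenir s = 0.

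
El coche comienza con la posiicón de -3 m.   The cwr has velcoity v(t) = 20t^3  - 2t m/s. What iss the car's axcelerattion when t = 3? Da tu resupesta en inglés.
We must differentiate our velocity equation v(t) = 20·t^3 - 2·t 1 time. Differentiating velocity, we get acceleration: a(t) = 60·t^2 - 2. Using a(t) = 60·t^2 - 2 and substituting t = 3, we find a = 538.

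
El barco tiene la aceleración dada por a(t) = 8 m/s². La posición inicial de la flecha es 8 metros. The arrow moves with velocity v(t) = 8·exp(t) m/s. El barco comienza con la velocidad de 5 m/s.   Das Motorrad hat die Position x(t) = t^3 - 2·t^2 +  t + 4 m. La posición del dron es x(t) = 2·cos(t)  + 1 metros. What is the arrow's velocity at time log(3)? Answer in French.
En utilisant v(t) = 8·exp(t) et en substituant t = log(3), nous trouvons v = 24.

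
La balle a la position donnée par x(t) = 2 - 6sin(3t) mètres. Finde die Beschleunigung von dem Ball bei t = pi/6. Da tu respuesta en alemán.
Wir müssen unsere Gleichung für die Position x(t) = 2 - 6·sin(3·t) 2-mal ableiten. Die Ableitung von der Position ergibt die Geschwindigkeit: v(t) = -18·cos(3·t). Durch Ableiten von der Geschwindigkeit erhalten wir die Beschleunigung: a(t) = 54·sin(3·t). Wir haben die Beschleunigung a(t) = 54·sin(3·t). Durch Einsetzen von t = pi/6: a(pi/6) = 54.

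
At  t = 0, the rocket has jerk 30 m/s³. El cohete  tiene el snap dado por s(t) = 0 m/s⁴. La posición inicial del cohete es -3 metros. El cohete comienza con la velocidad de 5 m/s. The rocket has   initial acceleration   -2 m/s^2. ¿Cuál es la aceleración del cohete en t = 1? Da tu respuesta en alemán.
Ausgehend von dem Snap s(t) = 0, nehmen wir 2 Stammfunktionen. Die Stammfunktion von dem Snap ist der Ruck. Mit j(0) = 30 erhalten wir j(t) = 30. Das Integral von dem Ruck, mit a(0) = -2, ergibt die Beschleunigung: a(t) = 30·t - 2. Aus der Gleichung für die Beschleunigung a(t) = 30·t - 2, setzen wir t = 1 ein und erhalten a = 28.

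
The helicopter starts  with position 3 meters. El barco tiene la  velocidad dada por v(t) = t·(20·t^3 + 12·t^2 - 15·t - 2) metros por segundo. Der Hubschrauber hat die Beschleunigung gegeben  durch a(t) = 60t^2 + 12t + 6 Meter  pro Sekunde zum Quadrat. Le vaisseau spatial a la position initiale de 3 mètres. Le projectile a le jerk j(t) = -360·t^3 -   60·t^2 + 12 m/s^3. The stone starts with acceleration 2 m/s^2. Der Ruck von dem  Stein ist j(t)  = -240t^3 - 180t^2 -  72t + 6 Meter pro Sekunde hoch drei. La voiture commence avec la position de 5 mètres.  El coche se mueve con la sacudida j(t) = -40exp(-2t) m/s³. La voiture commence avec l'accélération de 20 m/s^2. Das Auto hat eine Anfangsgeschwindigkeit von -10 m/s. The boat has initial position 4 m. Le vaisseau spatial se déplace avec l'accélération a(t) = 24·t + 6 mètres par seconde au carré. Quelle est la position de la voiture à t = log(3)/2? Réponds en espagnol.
Partiendo de la sacudida j(t) = -40·exp(-2·t), tomamos 3 antiderivadas. La integral de la sacudida es la aceleración. Usando a(0) = 20, obtenemos a(t) = 20·exp(-2·t). La integral de la aceleración, con v(0) = -10, da la velocidad: v(t) = -10·exp(-2·t). La antiderivada de la velocidad es la posición. Usando x(0) = 5, obtenemos x(t) = 5·exp(-2·t). Usando x(t) = 5·exp(-2·t) y sustituyendo t = log(3)/2, encontramos x = 5/3.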